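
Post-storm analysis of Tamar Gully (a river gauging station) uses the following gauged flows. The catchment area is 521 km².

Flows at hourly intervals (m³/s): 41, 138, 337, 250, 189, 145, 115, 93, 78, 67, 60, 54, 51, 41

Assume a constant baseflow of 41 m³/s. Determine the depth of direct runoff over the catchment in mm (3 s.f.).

Direct runoff: 0.0, 97.0, 296.0, 209.0, 148.0, 104.0, 74.0, 52.0, 37.0, 26.0, 19.0, 13.0, 10.0, 0.0 m³/s; ΣQ_DR = 1085 m³/s.
V = ΣQ_DR · Δt = 1085 × 3600 s = 3.906 × 10^6 m³.
Over A = 521 km², depth = V / A = 7.50 mm.

d ≈ 7.50 mm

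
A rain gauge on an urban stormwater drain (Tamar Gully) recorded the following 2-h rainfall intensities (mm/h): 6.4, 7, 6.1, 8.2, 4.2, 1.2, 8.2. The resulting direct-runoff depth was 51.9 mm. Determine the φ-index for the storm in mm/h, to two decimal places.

φ ≈ 2.36 mm/h

Only the 6 blocks with intensity above φ contribute runoff: 6.4, 7, 6.1, 8.2, 4.2, 8.2 mm/h.
Σ(I−φ)·Δt = d  ⇒  (6.4+7+6.1+8.2+4.2+8.2 − 6φ)·2 = 51.9
φ = (40.10 − 51.9/2) / 6 = 2.36 mm/h.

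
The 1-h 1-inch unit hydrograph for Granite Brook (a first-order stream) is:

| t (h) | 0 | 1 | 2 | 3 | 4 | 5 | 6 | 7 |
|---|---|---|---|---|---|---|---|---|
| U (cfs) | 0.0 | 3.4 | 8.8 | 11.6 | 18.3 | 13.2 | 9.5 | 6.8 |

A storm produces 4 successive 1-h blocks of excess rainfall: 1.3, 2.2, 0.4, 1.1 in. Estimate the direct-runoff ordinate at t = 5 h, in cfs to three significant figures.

By discrete convolution, Q_j = Σ (P_i / 1 in) · U_{j−i}.
At t = 5 h (j=5): Q = (1.3/1)·13.2 + (2.2/1)·18.3 + (0.4/1)·11.6 + (1.1/1)·8.8 = 71.7 cfs.

Q ≈ 71.7 cfs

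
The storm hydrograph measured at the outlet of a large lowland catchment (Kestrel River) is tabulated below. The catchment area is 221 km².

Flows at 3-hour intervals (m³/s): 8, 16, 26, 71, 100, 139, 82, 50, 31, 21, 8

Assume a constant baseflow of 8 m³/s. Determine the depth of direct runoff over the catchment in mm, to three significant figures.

d ≈ 22.7 mm

Direct runoff: 0.0, 8.0, 18.0, 63.0, 92.0, 131.0, 74.0, 42.0, 23.0, 13.0, 0.0 m³/s; ΣQ_DR = 464.0 m³/s.
V = ΣQ_DR · Δt = 464.0 × 10800 s = 5.011 × 10^6 m³.
Over A = 221 km², depth = V / A = 22.7 mm.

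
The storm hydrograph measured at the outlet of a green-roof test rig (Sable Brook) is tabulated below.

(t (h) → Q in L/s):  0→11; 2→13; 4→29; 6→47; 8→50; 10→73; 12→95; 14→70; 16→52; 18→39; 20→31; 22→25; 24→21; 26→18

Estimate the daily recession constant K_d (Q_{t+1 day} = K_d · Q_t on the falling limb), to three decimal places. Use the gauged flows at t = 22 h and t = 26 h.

Between t = 22 h and t = 26 h the flow falls from 25 to 18 L/s over 2×2 h = 4 h.
Per-interval ratio K = (18/25)^(1/2) = 0.8485; K_d = K^(24/2) = 0.139.

K_d ≈ 0.139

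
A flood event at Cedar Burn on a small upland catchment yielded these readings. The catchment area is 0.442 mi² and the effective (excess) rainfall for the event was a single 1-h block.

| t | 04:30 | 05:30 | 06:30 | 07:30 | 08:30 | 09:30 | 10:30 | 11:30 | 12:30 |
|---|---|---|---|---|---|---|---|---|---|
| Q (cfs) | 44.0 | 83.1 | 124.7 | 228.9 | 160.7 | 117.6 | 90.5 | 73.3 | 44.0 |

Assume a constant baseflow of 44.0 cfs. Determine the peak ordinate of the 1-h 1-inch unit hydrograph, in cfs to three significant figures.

Direct runoff: 0.0, 39.1, 80.7, 184.9, 116.7, 73.6, 46.5, 29.3, 0.0 cfs; ΣQ_DR = 570.8 cfs, peak = 184.9 cfs.
Runoff depth d = ΣQ_DR·Δt / A = 570.8 × 3600 / (0.442 mi²) = 2.001 in.
The 1-inch UH is the DRH scaled by (1 in)/d, so U_p = 184.9 × 1/2.001 = 92.4 cfs.

U_p ≈ 92.4 cfs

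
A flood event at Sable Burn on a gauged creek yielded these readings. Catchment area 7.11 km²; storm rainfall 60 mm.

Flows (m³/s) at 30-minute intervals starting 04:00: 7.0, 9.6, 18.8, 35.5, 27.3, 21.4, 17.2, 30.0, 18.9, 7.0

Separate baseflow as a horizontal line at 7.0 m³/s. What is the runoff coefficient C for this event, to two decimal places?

C ≈ 0.52

ΣQ_DR = 122.7 m³/s; V = ΣQ_DR·Δt = 2.209 × 10^5 m³.
Runoff depth d = V / A = 31.06 mm.
C = d / P = 31.06 / 60 = 0.52.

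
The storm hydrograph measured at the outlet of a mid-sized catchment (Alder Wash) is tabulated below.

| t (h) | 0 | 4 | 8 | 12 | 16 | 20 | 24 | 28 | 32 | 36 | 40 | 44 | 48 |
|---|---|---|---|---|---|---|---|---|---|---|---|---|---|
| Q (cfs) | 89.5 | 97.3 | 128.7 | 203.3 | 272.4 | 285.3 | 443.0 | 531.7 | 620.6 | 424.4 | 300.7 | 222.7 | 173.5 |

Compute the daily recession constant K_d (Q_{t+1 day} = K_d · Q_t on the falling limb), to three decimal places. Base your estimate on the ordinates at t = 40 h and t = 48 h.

Between t = 40 h and t = 48 h the flow falls from 300.7 to 173.5 cfs over 2×4 h = 8 h.
Per-interval ratio K = (173.5/300.7)^(1/2) = 0.7596; K_d = K^(24/4) = 0.192.

K_d ≈ 0.192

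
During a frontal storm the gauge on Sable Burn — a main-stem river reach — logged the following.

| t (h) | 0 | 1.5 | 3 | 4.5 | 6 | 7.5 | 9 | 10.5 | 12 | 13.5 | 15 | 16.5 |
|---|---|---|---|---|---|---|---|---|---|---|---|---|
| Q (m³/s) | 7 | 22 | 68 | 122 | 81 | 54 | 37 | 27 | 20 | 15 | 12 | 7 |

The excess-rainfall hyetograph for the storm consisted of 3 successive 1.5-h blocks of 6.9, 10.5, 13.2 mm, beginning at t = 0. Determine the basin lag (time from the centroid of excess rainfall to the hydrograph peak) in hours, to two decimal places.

Centroid of excess rainfall: t_c = Σ P_i·t̄_i / ΣP_i = 2.5588 h (block centres at 0.75, 2.25, 3.75 h).
Hydrograph peak occurs at t = 4.5 h, so basin lag t_L = 4.5 − 2.5588 = 1.94 h.

t_L ≈ 1.94 h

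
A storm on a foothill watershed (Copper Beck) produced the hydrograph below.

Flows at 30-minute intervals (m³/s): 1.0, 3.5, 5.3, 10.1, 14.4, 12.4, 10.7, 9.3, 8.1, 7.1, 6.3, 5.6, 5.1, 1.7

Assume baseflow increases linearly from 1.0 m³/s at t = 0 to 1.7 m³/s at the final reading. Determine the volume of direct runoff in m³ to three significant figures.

Direct-runoff ordinates (Q − Q_b): 0.00, 2.45, 4.19, 8.94, 13.18, 11.13, 9.38, 7.92, 6.67, 5.62, 4.76, 4.01, 3.45, 0.00 m³/s.
ΣQ_DR = 81.70 m³/s.
With Δt = 0.5 h = 1800 s, V = ΣQ_DR · Δt = 81.70 × 1800 = 1.47 × 10^5 m³.

V ≈ 1.47 × 10^5 m³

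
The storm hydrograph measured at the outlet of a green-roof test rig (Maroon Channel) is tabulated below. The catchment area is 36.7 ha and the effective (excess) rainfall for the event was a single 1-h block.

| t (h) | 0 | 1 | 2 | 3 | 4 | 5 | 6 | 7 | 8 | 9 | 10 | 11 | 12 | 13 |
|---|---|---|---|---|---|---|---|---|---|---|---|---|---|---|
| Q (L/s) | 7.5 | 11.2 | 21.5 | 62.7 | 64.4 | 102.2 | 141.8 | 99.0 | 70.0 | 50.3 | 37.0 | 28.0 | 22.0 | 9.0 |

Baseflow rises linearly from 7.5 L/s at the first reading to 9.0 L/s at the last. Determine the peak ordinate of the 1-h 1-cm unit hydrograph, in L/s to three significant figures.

Direct runoff: 0.00, 3.58, 13.77, 54.85, 56.44, 94.12, 133.61, 90.69, 61.58, 41.76, 28.35, 19.23, 13.12, 0.00 L/s; ΣQ_DR = 611.1 L/s, peak = 133.61 L/s.
Runoff depth d = ΣQ_DR·Δt / A = 611.1 × 3600 / (36.7 ha) = 5.994 mm.
The 1-cm UH is the DRH scaled by (10 mm)/d, so U_p = 133.61 × 10/5.994 = 223 L/s.

U_p ≈ 223 L/s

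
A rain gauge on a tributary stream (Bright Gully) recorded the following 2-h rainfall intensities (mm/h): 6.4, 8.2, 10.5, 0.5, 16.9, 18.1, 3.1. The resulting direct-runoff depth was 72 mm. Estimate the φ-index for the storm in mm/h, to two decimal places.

φ ≈ 4.82 mm/h

Only the 5 blocks with intensity above φ contribute runoff: 6.4, 8.2, 10.5, 16.9, 18.1 mm/h.
Σ(I−φ)·Δt = d  ⇒  (6.4+8.2+10.5+16.9+18.1 − 5φ)·2 = 72
φ = (60.10 − 72/2) / 5 = 4.82 mm/h.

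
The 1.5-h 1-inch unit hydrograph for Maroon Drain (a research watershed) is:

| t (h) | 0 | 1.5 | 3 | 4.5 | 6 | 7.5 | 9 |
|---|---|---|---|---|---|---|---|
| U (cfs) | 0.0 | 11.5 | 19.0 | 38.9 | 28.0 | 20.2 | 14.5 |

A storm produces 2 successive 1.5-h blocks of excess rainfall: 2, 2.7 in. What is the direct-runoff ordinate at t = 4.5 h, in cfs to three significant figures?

Q ≈ 129 cfs

By discrete convolution, Q_j = Σ (P_i / 1 in) · U_{j−i}.
At t = 4.5 h (j=3): Q = (2/1)·38.9 + (2.7/1)·19.0 = 129 cfs.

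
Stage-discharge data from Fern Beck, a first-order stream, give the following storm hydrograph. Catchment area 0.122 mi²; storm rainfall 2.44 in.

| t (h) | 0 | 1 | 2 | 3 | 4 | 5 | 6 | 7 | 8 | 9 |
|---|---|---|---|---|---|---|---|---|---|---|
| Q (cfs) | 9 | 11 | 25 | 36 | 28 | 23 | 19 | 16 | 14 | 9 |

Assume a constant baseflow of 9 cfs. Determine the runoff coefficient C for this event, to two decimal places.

ΣQ_DR = 100.0 cfs; V = ΣQ_DR·Δt = 3.600 × 10^5 ft³.
Runoff depth d = V / A = 1.270 in.
C = d / P = 1.270 / 2.44 = 0.52.

C ≈ 0.52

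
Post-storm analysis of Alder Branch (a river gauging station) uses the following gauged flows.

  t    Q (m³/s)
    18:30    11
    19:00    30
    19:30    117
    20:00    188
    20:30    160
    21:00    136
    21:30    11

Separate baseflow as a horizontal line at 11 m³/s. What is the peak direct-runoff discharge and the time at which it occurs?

Subtracting baseflow gives direct-runoff ordinates: 0.0, 19.0, 106.0, 177.0, 149.0, 125.0, 0.0 m³/s.
The maximum is 177.0 m³/s, occurring at the reading for t = 20:00.

Q_p = 177.0 m³/s at t = 20:00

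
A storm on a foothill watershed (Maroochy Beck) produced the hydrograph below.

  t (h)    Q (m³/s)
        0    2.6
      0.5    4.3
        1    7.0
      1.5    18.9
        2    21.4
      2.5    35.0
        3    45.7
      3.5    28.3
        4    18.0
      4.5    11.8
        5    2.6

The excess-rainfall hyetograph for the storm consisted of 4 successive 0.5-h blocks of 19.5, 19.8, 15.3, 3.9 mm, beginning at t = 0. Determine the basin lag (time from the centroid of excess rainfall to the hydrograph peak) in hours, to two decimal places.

Centroid of excess rainfall: t_c = Σ P_i·t̄_i / ΣP_i = 0.7808 h (block centres at 0.25, 0.75, 1.25, 1.75 h).
Hydrograph peak occurs at t = 3 h, so basin lag t_L = 3 − 0.7808 = 2.22 h.

t_L ≈ 2.22 h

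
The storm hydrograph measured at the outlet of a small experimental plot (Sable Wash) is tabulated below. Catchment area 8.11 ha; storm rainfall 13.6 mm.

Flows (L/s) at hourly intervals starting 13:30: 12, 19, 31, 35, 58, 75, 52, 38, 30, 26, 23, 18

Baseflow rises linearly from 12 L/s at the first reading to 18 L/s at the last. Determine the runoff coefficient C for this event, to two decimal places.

C ≈ 0.77

ΣQ_DR = 237.0 L/s; V = ΣQ_DR·Δt = 8.532 × 10^5 L.
Runoff depth d = V / A = 10.52 mm.
C = d / P = 10.52 / 13.6 = 0.77.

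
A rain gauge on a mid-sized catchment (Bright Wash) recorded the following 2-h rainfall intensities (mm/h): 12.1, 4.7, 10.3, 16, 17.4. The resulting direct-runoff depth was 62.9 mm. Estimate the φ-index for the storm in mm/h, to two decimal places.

Only the 4 blocks with intensity above φ contribute runoff: 12.1, 10.3, 16, 17.4 mm/h.
Σ(I−φ)·Δt = d  ⇒  (12.1+10.3+16+17.4 − 4φ)·2 = 62.9
φ = (55.80 − 62.9/2) / 4 = 6.09 mm/h.

φ ≈ 6.09 mm/h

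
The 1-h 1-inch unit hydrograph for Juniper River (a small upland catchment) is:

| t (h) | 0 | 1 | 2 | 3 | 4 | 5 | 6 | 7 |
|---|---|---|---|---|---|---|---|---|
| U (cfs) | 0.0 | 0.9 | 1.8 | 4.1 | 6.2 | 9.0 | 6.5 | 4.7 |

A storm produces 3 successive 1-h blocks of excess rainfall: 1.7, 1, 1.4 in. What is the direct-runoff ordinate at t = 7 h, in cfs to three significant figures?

By discrete convolution, Q_j = Σ (P_i / 1 in) · U_{j−i}.
At t = 7 h (j=7): Q = (1.7/1)·4.7 + (1/1)·6.5 + (1.4/1)·9.0 = 27.1 cfs.

Q ≈ 27.1 cfs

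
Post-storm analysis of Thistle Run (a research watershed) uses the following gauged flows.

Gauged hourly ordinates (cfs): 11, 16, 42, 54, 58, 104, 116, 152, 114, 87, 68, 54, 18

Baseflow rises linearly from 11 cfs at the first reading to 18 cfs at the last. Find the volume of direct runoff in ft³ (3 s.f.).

V ≈ 2.54 × 10^6 ft³

Direct-runoff ordinates (Q − Q_b): 0.00, 4.42, 29.83, 41.25, 44.67, 90.08, 101.50, 136.92, 98.33, 70.75, 51.17, 36.58, 0.00 cfs.
ΣQ_DR = 705.5 cfs.
With Δt = 1 h = 3600 s, V = ΣQ_DR · Δt = 705.5 × 3600 = 2.54 × 10^6 ft³.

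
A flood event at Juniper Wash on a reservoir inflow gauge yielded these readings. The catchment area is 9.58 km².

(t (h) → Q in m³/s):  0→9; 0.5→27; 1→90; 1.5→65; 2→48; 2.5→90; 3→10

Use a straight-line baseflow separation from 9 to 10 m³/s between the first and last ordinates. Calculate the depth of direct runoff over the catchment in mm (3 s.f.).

Direct runoff: 0.00, 17.83, 80.67, 55.50, 38.33, 80.17, 0.00 m³/s; ΣQ_DR = 272.5 m³/s.
V = ΣQ_DR · Δt = 272.5 × 1800 s = 4.905 × 10^5 m³.
Over A = 9.58 km², depth = V / A = 51.2 mm.

d ≈ 51.2 mm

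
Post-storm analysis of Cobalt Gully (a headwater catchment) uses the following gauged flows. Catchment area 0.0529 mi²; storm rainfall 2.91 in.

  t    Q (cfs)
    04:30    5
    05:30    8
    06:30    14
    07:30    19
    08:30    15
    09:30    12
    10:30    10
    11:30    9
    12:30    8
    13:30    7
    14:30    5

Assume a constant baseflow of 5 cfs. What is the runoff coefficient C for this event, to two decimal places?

ΣQ_DR = 57.00 cfs; V = ΣQ_DR·Δt = 2.052 × 10^5 ft³.
Runoff depth d = V / A = 1.670 in.
C = d / P = 1.670 / 2.91 = 0.57.

C ≈ 0.57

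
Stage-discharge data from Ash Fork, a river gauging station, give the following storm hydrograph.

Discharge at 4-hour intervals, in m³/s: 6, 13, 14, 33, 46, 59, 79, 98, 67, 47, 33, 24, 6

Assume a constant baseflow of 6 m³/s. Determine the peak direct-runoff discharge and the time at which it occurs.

Subtracting baseflow gives direct-runoff ordinates: 0.0, 7.0, 8.0, 27.0, 40.0, 53.0, 73.0, 92.0, 61.0, 41.0, 27.0, 18.0, 0.0 m³/s.
The maximum is 92.0 m³/s, occurring at the reading for t = 28 h.

Q_p = 92.0 m³/s at t = 28 h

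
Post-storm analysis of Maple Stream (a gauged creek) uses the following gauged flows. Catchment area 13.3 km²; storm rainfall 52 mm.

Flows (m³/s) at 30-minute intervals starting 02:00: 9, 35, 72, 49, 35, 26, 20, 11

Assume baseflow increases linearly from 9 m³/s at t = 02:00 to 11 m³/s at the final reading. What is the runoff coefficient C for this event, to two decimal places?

ΣQ_DR = 177.0 m³/s; V = ΣQ_DR·Δt = 3.186 × 10^5 m³.
Runoff depth d = V / A = 23.95 mm.
C = d / P = 23.95 / 52 = 0.46.

C ≈ 0.46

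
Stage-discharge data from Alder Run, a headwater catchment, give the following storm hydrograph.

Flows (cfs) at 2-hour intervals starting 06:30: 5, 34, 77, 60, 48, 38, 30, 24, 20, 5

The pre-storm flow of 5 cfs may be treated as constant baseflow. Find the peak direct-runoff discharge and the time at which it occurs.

Subtracting baseflow gives direct-runoff ordinates: 0.0, 29.0, 72.0, 55.0, 43.0, 33.0, 25.0, 19.0, 15.0, 0.0 cfs.
The maximum is 72.0 cfs, occurring at the reading for t = 10:30.

Q_p = 72.0 cfs at t = 10:30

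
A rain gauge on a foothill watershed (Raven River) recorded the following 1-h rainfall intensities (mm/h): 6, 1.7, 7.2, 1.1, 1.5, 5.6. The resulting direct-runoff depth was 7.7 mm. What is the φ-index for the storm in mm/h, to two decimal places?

Only the 3 blocks with intensity above φ contribute runoff: 6, 7.2, 5.6 mm/h.
Σ(I−φ)·Δt = d  ⇒  (6+7.2+5.6 − 3φ)·1 = 7.7
φ = (18.80 − 7.7/1) / 3 = 3.70 mm/h.

φ ≈ 3.70 mm/h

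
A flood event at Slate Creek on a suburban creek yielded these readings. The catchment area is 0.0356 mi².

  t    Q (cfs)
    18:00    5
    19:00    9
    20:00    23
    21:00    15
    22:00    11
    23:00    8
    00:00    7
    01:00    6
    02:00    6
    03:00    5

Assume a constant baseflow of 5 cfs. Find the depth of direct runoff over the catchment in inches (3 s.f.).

d ≈ 1.96 in

Direct runoff: 0.0, 4.0, 18.0, 10.0, 6.0, 3.0, 2.0, 1.0, 1.0, 0.0 cfs; ΣQ_DR = 45.00 cfs.
V = ΣQ_DR · Δt = 45.00 × 3600 s = 1.620 × 10^5 ft³.
Over A = 0.0356 mi², depth = V / A = 1.96 in.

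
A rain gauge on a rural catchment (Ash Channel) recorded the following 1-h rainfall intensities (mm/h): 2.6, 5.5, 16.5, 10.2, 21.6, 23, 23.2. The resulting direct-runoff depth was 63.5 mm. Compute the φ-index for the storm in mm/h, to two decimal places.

Only the 5 blocks with intensity above φ contribute runoff: 16.5, 10.2, 21.6, 23, 23.2 mm/h.
Σ(I−φ)·Δt = d  ⇒  (16.5+10.2+21.6+23+23.2 − 5φ)·1 = 63.5
φ = (94.50 − 63.5/1) / 5 = 6.20 mm/h.

φ ≈ 6.20 mm/h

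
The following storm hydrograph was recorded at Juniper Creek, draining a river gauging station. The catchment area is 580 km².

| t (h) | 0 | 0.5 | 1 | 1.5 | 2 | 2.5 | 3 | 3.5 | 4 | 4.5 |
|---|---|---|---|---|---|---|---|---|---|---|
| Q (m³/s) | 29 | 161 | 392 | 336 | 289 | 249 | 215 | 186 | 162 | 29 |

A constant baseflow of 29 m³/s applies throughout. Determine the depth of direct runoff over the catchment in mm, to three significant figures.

d ≈ 5.46 mm

Direct runoff: 0.0, 132.0, 363.0, 307.0, 260.0, 220.0, 186.0, 157.0, 133.0, 0.0 m³/s; ΣQ_DR = 1758 m³/s.
V = ΣQ_DR · Δt = 1758 × 1800 s = 3.164 × 10^6 m³.
Over A = 580 km², depth = V / A = 5.46 mm.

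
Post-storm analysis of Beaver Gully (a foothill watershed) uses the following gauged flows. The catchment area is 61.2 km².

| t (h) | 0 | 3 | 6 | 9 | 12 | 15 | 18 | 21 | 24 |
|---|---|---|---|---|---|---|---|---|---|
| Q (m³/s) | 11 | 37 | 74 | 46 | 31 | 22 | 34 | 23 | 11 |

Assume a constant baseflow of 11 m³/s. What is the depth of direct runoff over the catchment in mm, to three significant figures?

d ≈ 33.5 mm

Direct runoff: 0.0, 26.0, 63.0, 35.0, 20.0, 11.0, 23.0, 12.0, 0.0 m³/s; ΣQ_DR = 190.0 m³/s.
V = ΣQ_DR · Δt = 190.0 × 10800 s = 2.052 × 10^6 m³.
Over A = 61.2 km², depth = V / A = 33.5 mm.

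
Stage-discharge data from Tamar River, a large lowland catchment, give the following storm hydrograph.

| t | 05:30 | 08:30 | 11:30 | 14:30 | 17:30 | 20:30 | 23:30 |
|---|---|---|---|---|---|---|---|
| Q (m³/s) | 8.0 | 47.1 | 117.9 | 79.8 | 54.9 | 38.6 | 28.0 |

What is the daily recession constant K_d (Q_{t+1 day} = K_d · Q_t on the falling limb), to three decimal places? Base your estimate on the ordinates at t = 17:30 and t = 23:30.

K_d ≈ 0.068

Between t = 17:30 and t = 23:30 the flow falls from 54.9 to 28.0 m³/s over 2×3 h = 6 h.
Per-interval ratio K = (28.0/54.9)^(1/2) = 0.7142; K_d = K^(24/3) = 0.068.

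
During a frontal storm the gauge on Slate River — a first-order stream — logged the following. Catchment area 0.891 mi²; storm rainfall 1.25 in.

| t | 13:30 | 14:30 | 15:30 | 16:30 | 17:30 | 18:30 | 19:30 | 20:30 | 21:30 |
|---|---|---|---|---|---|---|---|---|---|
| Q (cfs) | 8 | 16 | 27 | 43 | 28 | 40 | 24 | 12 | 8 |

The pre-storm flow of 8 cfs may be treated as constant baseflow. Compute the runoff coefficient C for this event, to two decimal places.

ΣQ_DR = 134.0 cfs; V = ΣQ_DR·Δt = 4.824 × 10^5 ft³.
Runoff depth d = V / A = 0.2330 in.
C = d / P = 0.2330 / 1.25 = 0.19.

C ≈ 0.19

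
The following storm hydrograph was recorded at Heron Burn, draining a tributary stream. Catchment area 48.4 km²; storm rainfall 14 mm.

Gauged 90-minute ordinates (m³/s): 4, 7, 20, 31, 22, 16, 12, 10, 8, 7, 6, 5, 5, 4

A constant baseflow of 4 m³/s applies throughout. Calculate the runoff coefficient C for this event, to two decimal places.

ΣQ_DR = 101.0 m³/s; V = ΣQ_DR·Δt = 5.454 × 10^5 m³.
Runoff depth d = V / A = 11.27 mm.
C = d / P = 11.27 / 14 = 0.80.

C ≈ 0.80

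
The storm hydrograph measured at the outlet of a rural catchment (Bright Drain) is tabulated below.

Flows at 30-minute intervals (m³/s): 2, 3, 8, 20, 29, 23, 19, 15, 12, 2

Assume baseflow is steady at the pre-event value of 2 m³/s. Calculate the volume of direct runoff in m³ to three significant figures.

Direct-runoff ordinates (Q − Q_b): 0.0, 1.0, 6.0, 18.0, 27.0, 21.0, 17.0, 13.0, 10.0, 0.0 m³/s.
ΣQ_DR = 113.0 m³/s.
With Δt = 0.5 h = 1800 s, V = ΣQ_DR · Δt = 113.0 × 1800 = 2.03 × 10^5 m³.

V ≈ 2.03 × 10^5 m³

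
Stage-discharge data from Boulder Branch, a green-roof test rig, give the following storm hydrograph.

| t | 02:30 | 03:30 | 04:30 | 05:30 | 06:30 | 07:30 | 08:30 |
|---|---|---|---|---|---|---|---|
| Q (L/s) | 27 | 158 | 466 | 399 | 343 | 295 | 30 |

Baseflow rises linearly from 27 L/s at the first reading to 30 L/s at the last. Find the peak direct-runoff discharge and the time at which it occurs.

Q_p = 438.00 L/s at t = 04:30

Subtracting baseflow gives direct-runoff ordinates: 0.00, 130.50, 438.00, 370.50, 314.00, 265.50, 0.00 L/s.
The maximum is 438.00 L/s, occurring at the reading for t = 04:30.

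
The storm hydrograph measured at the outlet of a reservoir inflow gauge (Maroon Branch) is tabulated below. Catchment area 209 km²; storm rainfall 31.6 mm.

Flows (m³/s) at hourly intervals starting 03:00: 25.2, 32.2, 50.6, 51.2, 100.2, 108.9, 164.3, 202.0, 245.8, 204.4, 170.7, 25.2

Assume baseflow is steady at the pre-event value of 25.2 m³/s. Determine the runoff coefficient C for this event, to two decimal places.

C ≈ 0.59

ΣQ_DR = 1078 m³/s; V = ΣQ_DR·Δt = 3.882 × 10^6 m³.
Runoff depth d = V / A = 18.57 mm.
C = d / P = 18.57 / 31.6 = 0.59.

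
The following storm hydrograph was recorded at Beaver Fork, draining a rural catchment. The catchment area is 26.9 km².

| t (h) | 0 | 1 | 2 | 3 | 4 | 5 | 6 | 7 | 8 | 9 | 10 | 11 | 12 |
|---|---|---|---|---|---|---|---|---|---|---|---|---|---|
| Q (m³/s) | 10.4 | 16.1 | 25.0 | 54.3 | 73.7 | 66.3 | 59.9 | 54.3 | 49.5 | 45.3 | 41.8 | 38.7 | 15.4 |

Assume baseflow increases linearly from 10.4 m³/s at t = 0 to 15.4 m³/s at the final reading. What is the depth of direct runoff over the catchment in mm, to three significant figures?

d ≈ 51.3 mm

Direct runoff: 0.00, 5.28, 13.77, 42.65, 61.63, 53.82, 47.00, 40.98, 35.77, 31.15, 27.23, 23.72, 0.00 m³/s; ΣQ_DR = 383.0 m³/s.
V = ΣQ_DR · Δt = 383.0 × 3600 s = 1.379 × 10^6 m³.
Over A = 26.9 km², depth = V / A = 51.3 mm.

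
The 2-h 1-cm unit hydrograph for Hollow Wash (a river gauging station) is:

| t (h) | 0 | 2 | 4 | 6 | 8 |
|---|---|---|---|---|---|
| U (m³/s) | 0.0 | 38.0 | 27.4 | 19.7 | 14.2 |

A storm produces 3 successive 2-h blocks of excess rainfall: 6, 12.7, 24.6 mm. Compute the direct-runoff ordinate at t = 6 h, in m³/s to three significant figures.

By discrete convolution, Q_j = Σ (P_i / 10 mm) · U_{j−i}.
At t = 6 h (j=3): Q = (6/10)·19.7 + (12.7/10)·27.4 + (24.6/10)·38.0 = 140 m³/s.

Q ≈ 140 m³/s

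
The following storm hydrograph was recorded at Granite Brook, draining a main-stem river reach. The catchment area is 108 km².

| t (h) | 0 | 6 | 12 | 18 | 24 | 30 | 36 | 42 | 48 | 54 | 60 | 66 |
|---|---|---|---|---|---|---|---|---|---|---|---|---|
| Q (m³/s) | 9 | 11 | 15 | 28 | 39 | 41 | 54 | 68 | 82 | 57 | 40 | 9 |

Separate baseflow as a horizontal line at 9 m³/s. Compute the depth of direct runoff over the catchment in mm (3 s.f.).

Direct runoff: 0.0, 2.0, 6.0, 19.0, 30.0, 32.0, 45.0, 59.0, 73.0, 48.0, 31.0, 0.0 m³/s; ΣQ_DR = 345.0 m³/s.
V = ΣQ_DR · Δt = 345.0 × 21600 s = 7.452 × 10^6 m³.
Over A = 108 km², depth = V / A = 69.0 mm.

d ≈ 69.0 mm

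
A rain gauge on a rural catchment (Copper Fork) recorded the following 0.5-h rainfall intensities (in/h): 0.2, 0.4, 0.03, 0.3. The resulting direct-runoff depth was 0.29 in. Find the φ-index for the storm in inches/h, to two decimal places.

φ ≈ 0.11 in/h

Only the 3 blocks with intensity above φ contribute runoff: 0.2, 0.4, 0.3 in/h.
Σ(I−φ)·Δt = d  ⇒  (0.2+0.4+0.3 − 3φ)·0.5 = 0.29
φ = (0.9000 − 0.29/0.5) / 3 = 0.11 in/h.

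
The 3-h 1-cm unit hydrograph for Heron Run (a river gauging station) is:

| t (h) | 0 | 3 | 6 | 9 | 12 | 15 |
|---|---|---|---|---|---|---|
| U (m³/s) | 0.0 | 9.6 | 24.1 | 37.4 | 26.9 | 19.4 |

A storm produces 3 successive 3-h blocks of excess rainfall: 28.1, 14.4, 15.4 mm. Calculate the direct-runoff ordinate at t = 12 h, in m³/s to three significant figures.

By discrete convolution, Q_j = Σ (P_i / 10 mm) · U_{j−i}.
At t = 12 h (j=4): Q = (28.1/10)·26.9 + (14.4/10)·37.4 + (15.4/10)·24.1 = 167 m³/s.

Q ≈ 167 m³/s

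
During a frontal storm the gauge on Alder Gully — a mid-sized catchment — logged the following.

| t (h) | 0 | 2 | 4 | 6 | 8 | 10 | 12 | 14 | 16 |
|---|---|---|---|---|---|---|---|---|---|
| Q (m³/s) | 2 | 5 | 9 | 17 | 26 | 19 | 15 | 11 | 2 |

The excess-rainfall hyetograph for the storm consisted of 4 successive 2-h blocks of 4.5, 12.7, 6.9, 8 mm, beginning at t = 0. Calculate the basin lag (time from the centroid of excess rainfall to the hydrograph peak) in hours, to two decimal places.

t_L ≈ 3.85 h

Centroid of excess rainfall: t_c = Σ P_i·t̄_i / ΣP_i = 4.1464 h (block centres at 1, 3, 5, 7 h).
Hydrograph peak occurs at t = 8 h, so basin lag t_L = 8 − 4.1464 = 3.85 h.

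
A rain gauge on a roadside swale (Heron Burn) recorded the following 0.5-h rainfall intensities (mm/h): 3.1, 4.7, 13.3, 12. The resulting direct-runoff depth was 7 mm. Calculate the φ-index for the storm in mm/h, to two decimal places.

φ ≈ 5.65 mm/h

Only the 2 blocks with intensity above φ contribute runoff: 13.3, 12 mm/h.
Σ(I−φ)·Δt = d  ⇒  (13.3+12 − 2φ)·0.5 = 7
φ = (25.30 − 7/0.5) / 2 = 5.65 mm/h.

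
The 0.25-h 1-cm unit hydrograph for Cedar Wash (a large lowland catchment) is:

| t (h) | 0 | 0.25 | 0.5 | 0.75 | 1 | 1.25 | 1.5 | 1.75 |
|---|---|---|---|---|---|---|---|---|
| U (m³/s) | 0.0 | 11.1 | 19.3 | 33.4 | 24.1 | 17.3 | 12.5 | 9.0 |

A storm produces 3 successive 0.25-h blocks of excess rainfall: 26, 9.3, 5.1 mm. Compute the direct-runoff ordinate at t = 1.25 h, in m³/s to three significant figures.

By discrete convolution, Q_j = Σ (P_i / 10 mm) · U_{j−i}.
At t = 1.25 h (j=5): Q = (26/10)·17.3 + (9.3/10)·24.1 + (5.1/10)·33.4 = 84.4 m³/s.

Q ≈ 84.4 m³/s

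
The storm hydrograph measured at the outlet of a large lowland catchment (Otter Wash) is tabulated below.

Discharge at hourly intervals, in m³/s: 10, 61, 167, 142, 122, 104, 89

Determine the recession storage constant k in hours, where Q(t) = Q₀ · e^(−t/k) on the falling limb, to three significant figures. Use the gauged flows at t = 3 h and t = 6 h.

On the falling limb, Q drops from 142 to 89 m³/s between t = 3 h and t = 6 h (Δt = 3 h).
k = −Δt / ln(Q₂/Q₁) = −3 / ln(89/142) = 6.42 h.

k ≈ 6.42 h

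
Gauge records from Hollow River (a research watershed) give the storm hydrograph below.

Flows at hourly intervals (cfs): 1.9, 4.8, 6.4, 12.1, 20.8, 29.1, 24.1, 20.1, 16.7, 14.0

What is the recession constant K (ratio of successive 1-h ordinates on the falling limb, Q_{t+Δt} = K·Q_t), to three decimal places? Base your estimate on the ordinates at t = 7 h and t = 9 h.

Using the recession-limb readings at t = 7 h and t = 9 h: Q falls from 20.1 to 14.0 cfs over 2 intervals.
K = (Q₂/Q₁)^(1/2) = (14.0/20.1)^(1/2) = 0.835.

K ≈ 0.835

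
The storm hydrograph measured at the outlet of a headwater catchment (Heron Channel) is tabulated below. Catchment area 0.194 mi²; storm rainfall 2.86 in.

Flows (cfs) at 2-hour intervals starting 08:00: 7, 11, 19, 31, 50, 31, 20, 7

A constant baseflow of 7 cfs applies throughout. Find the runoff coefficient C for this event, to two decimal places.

C ≈ 0.67

ΣQ_DR = 120.0 cfs; V = ΣQ_DR·Δt = 8.640 × 10^5 ft³.
Runoff depth d = V / A = 1.917 in.
C = d / P = 1.917 / 2.86 = 0.67.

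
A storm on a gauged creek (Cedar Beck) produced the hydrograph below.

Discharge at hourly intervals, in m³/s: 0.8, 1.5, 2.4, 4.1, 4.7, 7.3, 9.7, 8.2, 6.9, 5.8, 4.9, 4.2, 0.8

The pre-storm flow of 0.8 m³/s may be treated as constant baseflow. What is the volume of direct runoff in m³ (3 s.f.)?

V ≈ 1.83 × 10^5 m³

Direct-runoff ordinates (Q − Q_b): 0.0, 0.7, 1.6, 3.3, 3.9, 6.5, 8.9, 7.4, 6.1, 5.0, 4.1, 3.4, 0.0 m³/s.
ΣQ_DR = 50.90 m³/s.
With Δt = 1 h = 3600 s, V = ΣQ_DR · Δt = 50.90 × 3600 = 1.83 × 10^5 m³.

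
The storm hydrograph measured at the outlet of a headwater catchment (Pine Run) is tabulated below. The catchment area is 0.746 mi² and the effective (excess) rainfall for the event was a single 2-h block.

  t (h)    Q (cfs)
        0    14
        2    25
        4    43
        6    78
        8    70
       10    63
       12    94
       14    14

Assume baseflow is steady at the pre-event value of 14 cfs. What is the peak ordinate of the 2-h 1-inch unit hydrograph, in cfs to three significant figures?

U_p ≈ 66.6 cfs

Direct runoff: 0.0, 11.0, 29.0, 64.0, 56.0, 49.0, 80.0, 0.0 cfs; ΣQ_DR = 289.0 cfs, peak = 80.0 cfs.
Runoff depth d = ΣQ_DR·Δt / A = 289.0 × 7200 / (0.746 mi²) = 1.201 in.
The 1-inch UH is the DRH scaled by (1 in)/d, so U_p = 80.0 × 1/1.201 = 66.6 cfs.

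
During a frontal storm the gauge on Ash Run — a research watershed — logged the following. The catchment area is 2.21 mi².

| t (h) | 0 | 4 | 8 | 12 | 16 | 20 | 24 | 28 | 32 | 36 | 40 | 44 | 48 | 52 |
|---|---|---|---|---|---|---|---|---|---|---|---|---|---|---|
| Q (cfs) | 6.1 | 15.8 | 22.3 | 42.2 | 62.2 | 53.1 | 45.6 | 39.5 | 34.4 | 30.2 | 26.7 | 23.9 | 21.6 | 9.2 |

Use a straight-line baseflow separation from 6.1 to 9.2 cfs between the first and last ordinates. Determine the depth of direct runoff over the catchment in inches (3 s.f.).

Direct runoff: 0.00, 9.46, 15.72, 35.38, 55.15, 45.81, 38.07, 31.73, 26.39, 21.95, 18.22, 15.18, 12.64, 0.00 cfs; ΣQ_DR = 325.7 cfs.
V = ΣQ_DR · Δt = 325.7 × 14400 s = 4.690 × 10^6 ft³.
Over A = 2.21 mi², depth = V / A = 0.913 in.

d ≈ 0.913 in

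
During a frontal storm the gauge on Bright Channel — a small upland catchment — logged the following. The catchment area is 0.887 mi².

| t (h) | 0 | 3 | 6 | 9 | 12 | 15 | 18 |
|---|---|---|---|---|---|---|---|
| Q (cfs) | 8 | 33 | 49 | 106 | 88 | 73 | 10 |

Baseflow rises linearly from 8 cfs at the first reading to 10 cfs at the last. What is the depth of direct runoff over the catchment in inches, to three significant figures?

d ≈ 1.59 in

Direct runoff: 0.00, 24.67, 40.33, 97.00, 78.67, 63.33, 0.00 cfs; ΣQ_DR = 304.0 cfs.
V = ΣQ_DR · Δt = 304.0 × 10800 s = 3.283 × 10^6 ft³.
Over A = 0.887 mi², depth = V / A = 1.59 in.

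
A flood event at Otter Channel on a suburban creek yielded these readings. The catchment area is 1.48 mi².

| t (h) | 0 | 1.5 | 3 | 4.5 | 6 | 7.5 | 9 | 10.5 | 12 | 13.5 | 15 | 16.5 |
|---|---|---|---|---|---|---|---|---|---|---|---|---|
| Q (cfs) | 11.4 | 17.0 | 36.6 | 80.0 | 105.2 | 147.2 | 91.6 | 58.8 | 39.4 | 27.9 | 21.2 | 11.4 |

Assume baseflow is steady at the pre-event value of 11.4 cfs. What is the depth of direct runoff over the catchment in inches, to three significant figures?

d ≈ 0.802 in

Direct runoff: 0.0, 5.6, 25.2, 68.6, 93.8, 135.8, 80.2, 47.4, 28.0, 16.5, 9.8, 0.0 cfs; ΣQ_DR = 510.9 cfs.
V = ΣQ_DR · Δt = 510.9 × 5400 s = 2.759 × 10^6 ft³.
Over A = 1.48 mi², depth = V / A = 0.802 in.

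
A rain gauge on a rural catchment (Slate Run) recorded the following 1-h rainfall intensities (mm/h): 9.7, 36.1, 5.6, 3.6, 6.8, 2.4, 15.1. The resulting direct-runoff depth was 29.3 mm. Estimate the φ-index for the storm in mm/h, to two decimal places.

Only the 2 blocks with intensity above φ contribute runoff: 36.1, 15.1 mm/h.
Σ(I−φ)·Δt = d  ⇒  (36.1+15.1 − 2φ)·1 = 29.3
φ = (51.20 − 29.3/1) / 2 = 10.95 mm/h.

φ ≈ 10.95 mm/h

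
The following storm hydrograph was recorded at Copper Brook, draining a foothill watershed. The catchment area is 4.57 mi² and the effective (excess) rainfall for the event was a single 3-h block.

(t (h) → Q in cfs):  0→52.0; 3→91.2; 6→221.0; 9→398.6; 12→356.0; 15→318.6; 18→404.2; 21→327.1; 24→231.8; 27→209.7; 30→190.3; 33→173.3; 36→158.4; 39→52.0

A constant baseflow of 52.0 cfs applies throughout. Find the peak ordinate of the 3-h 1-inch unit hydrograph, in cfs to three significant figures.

Direct runoff: 0.0, 39.2, 169.0, 346.6, 304.0, 266.6, 352.2, 275.1, 179.8, 157.7, 138.3, 121.3, 106.4, 0.0 cfs; ΣQ_DR = 2456 cfs, peak = 352.2 cfs.
Runoff depth d = ΣQ_DR·Δt / A = 2456 × 10800 / (4.57 mi²) = 2.499 in.
The 1-inch UH is the DRH scaled by (1 in)/d, so U_p = 352.2 × 1/2.499 = 141 cfs.

U_p ≈ 141 cfs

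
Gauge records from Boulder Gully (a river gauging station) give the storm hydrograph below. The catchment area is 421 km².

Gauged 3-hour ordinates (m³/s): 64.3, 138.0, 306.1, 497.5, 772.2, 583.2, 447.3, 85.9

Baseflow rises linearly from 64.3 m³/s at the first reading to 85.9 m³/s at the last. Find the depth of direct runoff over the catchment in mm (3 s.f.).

d ≈ 58.8 mm

Direct runoff: 0.00, 70.61, 235.63, 423.94, 695.56, 503.47, 364.49, 0.00 m³/s; ΣQ_DR = 2294 m³/s.
V = ΣQ_DR · Δt = 2294 × 10800 s = 2.477 × 10^7 m³.
Over A = 421 km², depth = V / A = 58.8 mm.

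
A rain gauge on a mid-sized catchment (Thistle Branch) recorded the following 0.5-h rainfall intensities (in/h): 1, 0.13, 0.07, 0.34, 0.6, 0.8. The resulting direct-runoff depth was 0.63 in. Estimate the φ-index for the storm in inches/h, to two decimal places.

Only the 3 blocks with intensity above φ contribute runoff: 1, 0.6, 0.8 in/h.
Σ(I−φ)·Δt = d  ⇒  (1+0.6+0.8 − 3φ)·0.5 = 0.63
φ = (2.400 − 0.63/0.5) / 3 = 0.38 in/h.

φ ≈ 0.38 in/h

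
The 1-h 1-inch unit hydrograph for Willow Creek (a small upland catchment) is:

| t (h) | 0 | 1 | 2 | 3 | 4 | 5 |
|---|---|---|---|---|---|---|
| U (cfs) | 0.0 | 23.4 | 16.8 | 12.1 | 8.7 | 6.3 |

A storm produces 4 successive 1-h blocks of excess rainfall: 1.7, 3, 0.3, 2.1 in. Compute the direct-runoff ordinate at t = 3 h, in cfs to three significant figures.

Q ≈ 78.0 cfs

By discrete convolution, Q_j = Σ (P_i / 1 in) · U_{j−i}.
At t = 3 h (j=3): Q = (1.7/1)·12.1 + (3/1)·16.8 + (0.3/1)·23.4 + (2.1/1)·0.0 = 78.0 cfs.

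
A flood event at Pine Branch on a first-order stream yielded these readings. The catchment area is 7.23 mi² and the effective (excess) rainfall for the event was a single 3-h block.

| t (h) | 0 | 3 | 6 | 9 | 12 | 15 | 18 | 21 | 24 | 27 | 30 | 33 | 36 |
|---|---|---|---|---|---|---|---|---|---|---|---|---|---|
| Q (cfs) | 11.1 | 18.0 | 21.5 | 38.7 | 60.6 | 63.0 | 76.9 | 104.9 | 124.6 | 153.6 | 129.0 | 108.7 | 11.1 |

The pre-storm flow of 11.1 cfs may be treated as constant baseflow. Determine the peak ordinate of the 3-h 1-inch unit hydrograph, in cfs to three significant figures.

U_p ≈ 285 cfs

Direct runoff: 0.0, 6.9, 10.4, 27.6, 49.5, 51.9, 65.8, 93.8, 113.5, 142.5, 117.9, 97.6, 0.0 cfs; ΣQ_DR = 777.4 cfs, peak = 142.5 cfs.
Runoff depth d = ΣQ_DR·Δt / A = 777.4 × 10800 / (7.23 mi²) = 0.4999 in.
The 1-inch UH is the DRH scaled by (1 in)/d, so U_p = 142.5 × 1/0.4999 = 285 cfs.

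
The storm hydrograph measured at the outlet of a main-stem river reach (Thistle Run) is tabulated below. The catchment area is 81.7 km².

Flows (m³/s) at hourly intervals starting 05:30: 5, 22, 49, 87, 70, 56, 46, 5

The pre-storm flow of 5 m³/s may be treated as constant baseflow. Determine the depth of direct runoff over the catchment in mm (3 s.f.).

d ≈ 13.2 mm

Direct runoff: 0.0, 17.0, 44.0, 82.0, 65.0, 51.0, 41.0, 0.0 m³/s; ΣQ_DR = 300.0 m³/s.
V = ΣQ_DR · Δt = 300.0 × 3600 s = 1.080 × 10^6 m³.
Over A = 81.7 km², depth = V / A = 13.2 mm.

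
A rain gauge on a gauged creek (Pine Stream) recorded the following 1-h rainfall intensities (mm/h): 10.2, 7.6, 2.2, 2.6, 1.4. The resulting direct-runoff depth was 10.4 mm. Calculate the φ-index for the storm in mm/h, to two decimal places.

φ ≈ 3.70 mm/h

Only the 2 blocks with intensity above φ contribute runoff: 10.2, 7.6 mm/h.
Σ(I−φ)·Δt = d  ⇒  (10.2+7.6 − 2φ)·1 = 10.4
φ = (17.80 − 10.4/1) / 2 = 3.70 mm/h.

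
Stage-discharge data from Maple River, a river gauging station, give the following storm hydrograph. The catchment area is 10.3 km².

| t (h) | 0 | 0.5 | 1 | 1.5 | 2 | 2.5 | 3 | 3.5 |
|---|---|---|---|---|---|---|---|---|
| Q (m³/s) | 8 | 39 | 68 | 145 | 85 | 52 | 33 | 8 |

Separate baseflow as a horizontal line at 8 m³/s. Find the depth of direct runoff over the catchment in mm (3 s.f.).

d ≈ 65.4 mm

Direct runoff: 0.0, 31.0, 60.0, 137.0, 77.0, 44.0, 25.0, 0.0 m³/s; ΣQ_DR = 374.0 m³/s.
V = ΣQ_DR · Δt = 374.0 × 1800 s = 6.732 × 10^5 m³.
Over A = 10.3 km², depth = V / A = 65.4 mm.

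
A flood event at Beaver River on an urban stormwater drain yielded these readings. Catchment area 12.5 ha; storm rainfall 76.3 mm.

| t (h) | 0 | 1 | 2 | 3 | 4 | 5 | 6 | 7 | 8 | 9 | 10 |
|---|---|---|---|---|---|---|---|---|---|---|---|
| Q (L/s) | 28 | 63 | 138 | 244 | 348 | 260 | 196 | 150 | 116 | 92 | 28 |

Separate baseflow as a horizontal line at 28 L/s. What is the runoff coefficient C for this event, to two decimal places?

ΣQ_DR = 1355 L/s; V = ΣQ_DR·Δt = 4.878 × 10^6 L.
Runoff depth d = V / A = 39.02 mm.
C = d / P = 39.02 / 76.3 = 0.51.

C ≈ 0.51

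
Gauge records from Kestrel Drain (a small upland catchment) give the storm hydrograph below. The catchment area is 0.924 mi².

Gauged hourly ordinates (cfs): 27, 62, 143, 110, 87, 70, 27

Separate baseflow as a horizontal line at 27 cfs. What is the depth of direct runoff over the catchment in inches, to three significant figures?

Direct runoff: 0.0, 35.0, 116.0, 83.0, 60.0, 43.0, 0.0 cfs; ΣQ_DR = 337.0 cfs.
V = ΣQ_DR · Δt = 337.0 × 3600 s = 1.213 × 10^6 ft³.
Over A = 0.924 mi², depth = V / A = 0.565 in.

d ≈ 0.565 in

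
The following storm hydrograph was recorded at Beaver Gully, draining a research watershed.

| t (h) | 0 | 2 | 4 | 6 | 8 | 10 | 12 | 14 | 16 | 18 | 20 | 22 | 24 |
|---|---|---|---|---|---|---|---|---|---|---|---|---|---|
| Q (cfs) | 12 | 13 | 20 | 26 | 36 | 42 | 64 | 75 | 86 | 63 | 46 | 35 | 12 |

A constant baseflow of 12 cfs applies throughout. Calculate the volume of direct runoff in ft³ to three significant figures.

V ≈ 2.69 × 10^6 ft³

Direct-runoff ordinates (Q − Q_b): 0.0, 1.0, 8.0, 14.0, 24.0, 30.0, 52.0, 63.0, 74.0, 51.0, 34.0, 23.0, 0.0 cfs.
ΣQ_DR = 374.0 cfs.
With Δt = 2 h = 7200 s, V = ΣQ_DR · Δt = 374.0 × 7200 = 2.69 × 10^6 ft³.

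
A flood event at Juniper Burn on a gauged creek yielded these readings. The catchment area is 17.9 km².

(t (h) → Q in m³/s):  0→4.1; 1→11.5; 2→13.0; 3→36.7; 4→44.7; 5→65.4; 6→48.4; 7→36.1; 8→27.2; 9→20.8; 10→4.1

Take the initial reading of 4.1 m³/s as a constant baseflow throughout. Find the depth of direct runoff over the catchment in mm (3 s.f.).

Direct runoff: 0.0, 7.4, 8.9, 32.6, 40.6, 61.3, 44.3, 32.0, 23.1, 16.7, 0.0 m³/s; ΣQ_DR = 266.9 m³/s.
V = ΣQ_DR · Δt = 266.9 × 3600 s = 9.608 × 10^5 m³.
Over A = 17.9 km², depth = V / A = 53.7 mm.

d ≈ 53.7 mm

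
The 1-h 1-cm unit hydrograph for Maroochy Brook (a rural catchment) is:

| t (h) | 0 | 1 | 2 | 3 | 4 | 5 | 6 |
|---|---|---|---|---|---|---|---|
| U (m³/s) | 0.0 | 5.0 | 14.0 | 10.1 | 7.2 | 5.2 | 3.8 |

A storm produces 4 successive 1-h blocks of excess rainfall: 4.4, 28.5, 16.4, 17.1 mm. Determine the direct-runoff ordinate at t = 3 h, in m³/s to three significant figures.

By discrete convolution, Q_j = Σ (P_i / 10 mm) · U_{j−i}.
At t = 3 h (j=3): Q = (4.4/10)·10.1 + (28.5/10)·14.0 + (16.4/10)·5.0 + (17.1/10)·0.0 = 52.5 m³/s.

Q ≈ 52.5 m³/s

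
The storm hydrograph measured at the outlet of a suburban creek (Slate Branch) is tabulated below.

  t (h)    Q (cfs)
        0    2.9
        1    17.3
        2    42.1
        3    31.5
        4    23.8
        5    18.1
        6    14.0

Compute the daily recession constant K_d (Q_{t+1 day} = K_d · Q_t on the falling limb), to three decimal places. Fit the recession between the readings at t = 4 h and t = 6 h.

K_d ≈ 0.002

Between t = 4 h and t = 6 h the flow falls from 23.8 to 14.0 cfs over 2×1 h = 2 h.
Per-interval ratio K = (14.0/23.8)^(1/2) = 0.7670; K_d = K^(24/1) = 0.002.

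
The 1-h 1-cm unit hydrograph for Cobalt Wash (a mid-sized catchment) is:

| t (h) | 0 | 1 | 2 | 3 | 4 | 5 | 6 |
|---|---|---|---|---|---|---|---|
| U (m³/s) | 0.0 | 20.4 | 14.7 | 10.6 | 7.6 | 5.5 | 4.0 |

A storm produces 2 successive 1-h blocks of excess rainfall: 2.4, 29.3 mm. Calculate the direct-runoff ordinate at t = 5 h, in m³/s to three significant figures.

Q ≈ 23.6 m³/s

By discrete convolution, Q_j = Σ (P_i / 10 mm) · U_{j−i}.
At t = 5 h (j=5): Q = (2.4/10)·5.5 + (29.3/10)·7.6 = 23.6 m³/s.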